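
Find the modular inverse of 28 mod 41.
Since 41 is prime, by Fermat 28^(-1) ≡ 28^{39} ≡ 22 (mod 41). Verify: 28 × 22 = 616 ≡ 1 (mod 41)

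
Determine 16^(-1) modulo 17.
Since 17 is prime, by Fermat 16^(-1) ≡ 16^{15} ≡ 16 mod 17. Verify: 16 × 16 = 256 ≡ 1 mod 17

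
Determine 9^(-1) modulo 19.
Since 19 is prime, by Fermat 9^(-1) ≡ 9^{17} ≡ 17 mod 19. Verify: 9 × 17 = 153 ≡ 1 mod 19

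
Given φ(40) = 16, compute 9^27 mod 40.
By Euler: 9^{16} ≡ 1 mod 40 since gcd(9, 40) = 1. 27 = 1×16 + 11. So 9^{27} ≡ 9^{11} ≡ 9 mod 40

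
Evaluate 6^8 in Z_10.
By repeated squaring mod 10: 6^{1}≡6, 6^{2}≡6, 6^{4}≡6, 6^{8}≡6. So 6^{8} ≡ 6 mod 10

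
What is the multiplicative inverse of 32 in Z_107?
Since 107 is prime, by Fermat 32^(-1) ≡ 32^{105} ≡ 97 (mod 107). Verify: 32 × 97 = 3104 ≡ 1 (mod 107)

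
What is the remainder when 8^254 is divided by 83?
Using Fermat: 8^{82} ≡ 1 (mod 83). 254 ≡ 8 (mod 82). So 8^{254} ≡ 8^{8} ≡ 11 (mod 83)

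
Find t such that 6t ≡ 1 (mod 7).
Since 7 is prime, by Fermat 6^(-1) ≡ 6^{5} ≡ 6 (mod 7). Verify: 6 × 6 = 36 ≡ 1 (mod 7)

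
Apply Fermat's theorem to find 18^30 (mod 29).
By Fermat: 18^{28} ≡ 1 (mod 29). So 18^{30} = 18^{28} · 18^{2} ≡ 18^{2} ≡ 5 (mod 29)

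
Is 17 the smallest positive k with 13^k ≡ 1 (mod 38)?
Powers of 13 mod 38: 13^1≡13, 13^2≡17, 13^3≡31, 13^4≡23, 13^5≡33, 13^6≡11, 13^7≡29, 13^8≡35, 13^9≡37, 13^10≡25, 13^11≡21, 13^12≡7, 13^13≡15, 13^14≡5, 13^15≡27, 13^16≡9, 13^17≡3, 13^18≡1. 13^17≡3≢1, so ord ≠ 17. No, the actual order is 18.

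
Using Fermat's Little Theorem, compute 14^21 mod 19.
By Fermat: 14^{18} ≡ 1 (mod 19). So 14^{21} = 14^{18} · 14^{3} ≡ 14^{3} ≡ 8 (mod 19)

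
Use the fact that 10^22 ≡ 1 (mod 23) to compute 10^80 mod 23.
By Fermat: 10^{22} ≡ 1 (mod 23). 80 = 3×22 + 14. So 10^{80} ≡ 10^{14} ≡ 12 (mod 23)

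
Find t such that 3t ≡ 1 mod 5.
Since 5 is prime, by Fermat 3^(-1) ≡ 3^{3} ≡ 2 mod 5. Verify: 3 × 2 = 6 ≡ 1 mod 5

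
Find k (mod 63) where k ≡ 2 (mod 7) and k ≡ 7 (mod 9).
M = 7 × 9 = 63. M₁ = 9, y₁ ≡ 4 (mod 7). M₂ = 7, y₂ ≡ 4 (mod 9). k = 2×9×4 + 7×7×4 ≡ 16 (mod 63)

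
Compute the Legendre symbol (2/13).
(2/13) = 2^{6} mod 13 = -1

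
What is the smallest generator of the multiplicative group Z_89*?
g = 3. Powers: [3, 9, 27, 81, 65, 17, 51, 64, 14, ...] generates all 88 non-zero residues.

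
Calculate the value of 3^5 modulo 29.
By repeated squaring mod 29: 3^{1}≡3, 3^{2}≡9, 3^{4}≡23. Then 3^{5} = 3^{4+1} ≡ 23 × 3 ≡ 11 mod 29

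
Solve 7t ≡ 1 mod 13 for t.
Since 13 is prime, by Fermat 7^(-1) ≡ 7^{11} ≡ 2 mod 13. Verify: 7 × 2 = 14 ≡ 1 mod 13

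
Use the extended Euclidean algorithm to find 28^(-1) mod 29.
Extended GCD: 28(-1) + 29(1) = 1. So 28^(-1) ≡ -1 ≡ 28 mod 29. Verify: 28 × 28 = 784 ≡ 1 mod 29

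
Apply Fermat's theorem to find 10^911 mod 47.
By Fermat: 10^{46} ≡ 1 mod 47. 911 ≡ 37 mod 46. So 10^{911} ≡ 10^{37} ≡ 43 mod 47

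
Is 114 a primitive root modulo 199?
114^{11} ≡ 1 mod 199 and 11 < 198, so ord_199(114) = 11 ≠ 198 and 114 is not a primitive root.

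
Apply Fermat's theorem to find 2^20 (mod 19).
By Fermat: 2^{18} ≡ 1 (mod 19). So 2^{20} = 2^{18} · 2^{2} ≡ 2^{2} ≡ 4 (mod 19)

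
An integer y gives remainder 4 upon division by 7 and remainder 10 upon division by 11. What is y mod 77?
M = 7 × 11 = 77. M₁ = 11, y₁ ≡ 2 mod 7. M₂ = 7, y₂ ≡ 8 mod 11. y = 4×11×2 + 10×7×8 ≡ 32 mod 77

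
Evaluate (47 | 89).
(47/89) = 47^{44} mod 89 = 1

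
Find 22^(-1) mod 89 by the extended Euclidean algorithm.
Extended GCD: 22(-4) + 89(1) = 1. So 22^(-1) ≡ -4 ≡ 85 mod 89. Verify: 22 × 85 = 1870 ≡ 1 mod 89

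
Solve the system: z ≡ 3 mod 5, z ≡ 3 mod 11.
M = 5 × 11 = 55. M₁ = 11, y₁ ≡ 1 mod 5. M₂ = 5, y₂ ≡ 9 mod 11. z = 3×11×1 + 3×5×9 ≡ 3 mod 55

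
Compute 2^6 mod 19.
By repeated squaring mod 19: 2^{1}≡2, 2^{2}≡4, 2^{4}≡16. Then 2^{6} = 2^{4+2} ≡ 16 × 4 ≡ 7 mod 19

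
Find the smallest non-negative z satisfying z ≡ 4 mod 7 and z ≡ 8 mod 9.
M = 7 × 9 = 63. M₁ = 9, y₁ ≡ 4 mod 7. M₂ = 7, y₂ ≡ 4 mod 9. z = 4×9×4 + 8×7×4 ≡ 53 mod 63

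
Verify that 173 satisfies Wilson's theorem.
(172)! mod 173 = 172. Since this equals -1 (mod 173), Wilson confirms 173 is prime.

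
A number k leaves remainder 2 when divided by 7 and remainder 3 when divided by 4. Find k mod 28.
M = 7 × 4 = 28. M₁ = 4, y₁ ≡ 2 mod 7. M₂ = 7, y₂ ≡ 3 mod 4. k = 2×4×2 + 3×7×3 ≡ 23 mod 28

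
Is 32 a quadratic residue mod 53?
By Euler's criterion: 32^{26} ≡ 52 (mod 53). Since this equals -1 (≡ 52), 32 is not a QR.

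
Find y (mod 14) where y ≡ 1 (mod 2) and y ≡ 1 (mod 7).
M = 2 × 7 = 14. M₁ = 7, y₁ ≡ 1 (mod 2). M₂ = 2, y₂ ≡ 4 (mod 7). y = 1×7×1 + 1×2×4 ≡ 1 (mod 14)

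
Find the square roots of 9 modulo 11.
The square roots of 9 mod 11 are 3 and 8. Verify: 3² = 9 ≡ 9 (mod 11)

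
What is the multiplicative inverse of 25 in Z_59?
Since 59 is prime, by Fermat 25^(-1) ≡ 25^{57} ≡ 26 (mod 59). Verify: 25 × 26 = 650 ≡ 1 (mod 59)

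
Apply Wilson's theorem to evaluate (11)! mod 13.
(12)! = (11)! × (12) ≡ -1 (mod 13). So (11)! ≡ -1 × (12)^(-1) ≡ (-1)×(-1) = 1 (mod 13)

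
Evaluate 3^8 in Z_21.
By repeated squaring (mod 21): 3^{1}≡3, 3^{2}≡9, 3^{4}≡18, 3^{8}≡9. So 3^{8} ≡ 9 (mod 21)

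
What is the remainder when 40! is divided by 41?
By Wilson's theorem, (40)! ≡ -1 ≡ 40 mod 41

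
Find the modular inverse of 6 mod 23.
Since 23 is prime, by Fermat 6^(-1) ≡ 6^{21} ≡ 4 mod 23. Verify: 6 × 4 = 24 ≡ 1 mod 23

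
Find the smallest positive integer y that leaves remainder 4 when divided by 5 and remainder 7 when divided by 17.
M = 5 × 17 = 85. M₁ = 17, y₁ ≡ 3 (mod 5). M₂ = 5, y₂ ≡ 7 (mod 17). y = 4×17×3 + 7×5×7 ≡ 24 (mod 85)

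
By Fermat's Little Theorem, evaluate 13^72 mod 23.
By Fermat: 13^{22} ≡ 1 mod 23. 72 = 3×22 + 6. So 13^{72} ≡ 13^{6} ≡ 6 mod 23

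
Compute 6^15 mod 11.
Using Fermat: 6^{10} ≡ 1 mod 11. 15 ≡ 5 mod 10. So 6^{15} ≡ 6^{5} ≡ 10 mod 11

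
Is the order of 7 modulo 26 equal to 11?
Powers of 7 mod 26: 7^1≡7, 7^2≡23, 7^3≡5, 7^4≡9, 7^5≡11, 7^6≡25, 7^7≡19, 7^8≡3, 7^9≡21, 7^10≡17, 7^11≡15, 7^12≡1. 7^11≡15≢1, so ord ≠ 11. No, the actual order is 12.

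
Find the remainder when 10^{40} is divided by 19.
By Fermat: 10^{18} ≡ 1 (mod 19). 40 = 2×18 + 4. So 10^{40} ≡ 10^{4} ≡ 6 (mod 19)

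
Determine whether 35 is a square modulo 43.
By Euler's criterion: 35^{21} ≡ 1 mod 43. Since this equals 1, 35 is a QR.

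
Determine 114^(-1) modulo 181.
Since 181 is prime, by Fermat 114^(-1) ≡ 114^{179} ≡ 27 mod 181. Verify: 114 × 27 = 3078 ≡ 1 mod 181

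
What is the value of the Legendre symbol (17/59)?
(17/59) = 17^{29} mod 59 = 1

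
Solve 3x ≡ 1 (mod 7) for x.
Since 7 is prime, by Fermat 3^(-1) ≡ 3^{5} ≡ 5 (mod 7). Verify: 3 × 5 = 15 ≡ 1 (mod 7)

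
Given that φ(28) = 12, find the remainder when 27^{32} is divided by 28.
By Euler: 27^{12} ≡ 1 (mod 28) since gcd(27, 28) = 1. 32 = 2×12 + 8. So 27^{32} ≡ 27^{8} ≡ 1 (mod 28)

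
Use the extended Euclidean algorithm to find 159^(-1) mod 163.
Extended GCD: 159(-41) + 163(40) = 1. So 159^(-1) ≡ -41 ≡ 122 mod 163. Verify: 159 × 122 = 19398 ≡ 1 mod 163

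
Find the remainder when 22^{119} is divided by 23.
By Fermat: 22^{22} ≡ 1 (mod 23). 119 = 5×22 + 9. So 22^{119} ≡ 22^{9} ≡ 22 (mod 23)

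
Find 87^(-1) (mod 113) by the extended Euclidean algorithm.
Extended GCD: 87(13) + 113(-10) = 1. So 87^(-1) ≡ 13 (mod 113). Verify: 87 × 13 = 1131 ≡ 1 (mod 113)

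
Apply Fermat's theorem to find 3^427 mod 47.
By Fermat: 3^{46} ≡ 1 mod 47. 427 ≡ 13 mod 46. So 3^{427} ≡ 3^{13} ≡ 36 mod 47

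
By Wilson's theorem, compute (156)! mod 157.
By Wilson's theorem, (156)! ≡ -1 ≡ 156 mod 157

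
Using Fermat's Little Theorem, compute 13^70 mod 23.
By Fermat: 13^{22} ≡ 1 mod 23. 70 = 3×22 + 4. So 13^{70} ≡ 13^{4} ≡ 18 mod 23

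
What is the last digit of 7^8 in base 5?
Using Fermat: 7^{4} ≡ 1 mod 5. 8 ≡ 0 mod 4. So 7^{8} ≡ 7^{0} ≡ 1 mod 5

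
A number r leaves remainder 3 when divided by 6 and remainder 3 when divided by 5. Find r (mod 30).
M = 6 × 5 = 30. M₁ = 5, y₁ ≡ 5 (mod 6). M₂ = 6, y₂ ≡ 1 (mod 5). r = 3×5×5 + 3×6×1 ≡ 3 (mod 30)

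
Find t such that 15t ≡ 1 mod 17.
Since 17 is prime, by Fermat 15^(-1) ≡ 15^{15} ≡ 8 mod 17. Verify: 15 × 8 = 120 ≡ 1 mod 17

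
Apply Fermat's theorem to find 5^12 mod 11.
By Fermat: 5^{10} ≡ 1 mod 11. So 5^{12} = 5^{10} · 5^{2} ≡ 5^{2} ≡ 3 mod 11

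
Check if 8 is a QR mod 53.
By Euler's criterion: 8^{26} ≡ 52 mod 53. Since this equals -1 (≡ 52), 8 is not a QR.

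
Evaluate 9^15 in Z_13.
Using Fermat: 9^{12} ≡ 1 mod 13. 15 ≡ 3 mod 12. So 9^{15} ≡ 9^{3} ≡ 1 mod 13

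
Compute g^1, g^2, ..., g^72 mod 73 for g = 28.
28^1, 28^2, ..., 28^{72} mod 73: [28, 54, 52, 69, 34, 3, 11, 16, 10, 61, 29, 9, 33, 48, 30, 37, 14, 27, 26, 71, 17, 38, 42, 8, 5, 67, 51, 41, 53, 24, 15, 55, 7, 50, 13, 72, 45, 19, 21, 4, 39, 70, 62, 57, 63, 12, 44, 64, 40, 25, 43, 36, 59, 46, 47, 2, 56, 35, 31, 65, 68, 6, 22, 32, 20, 49, 58, 18, 66, 23, 60, 1]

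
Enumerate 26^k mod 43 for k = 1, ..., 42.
26^1, 26^2, ..., 26^{42} mod 43: [26, 31, 32, 15, 3, 35, 7, 10, 2, 9, 19, 21, 30, 6, 27, 14, 20, 4, 18, 38, 42, 17, 12, 11, 28, 40, 8, 36, 33, 41, 34, 24, 22, 13, 37, 16, 29, 23, 39, 25, 5, 1]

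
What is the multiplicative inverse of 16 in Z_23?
Since 23 is prime, by Fermat 16^(-1) ≡ 16^{21} ≡ 13 mod 23. Verify: 16 × 13 = 208 ≡ 1 mod 23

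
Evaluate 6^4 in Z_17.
6^{4} = 1296 ≡ 4 (mod 17)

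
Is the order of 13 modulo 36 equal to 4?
Powers of 13 mod 36: 13^1≡13, 13^2≡25, 13^3≡1. Already 13^3≡1, so the order is 3 < 4. No, the actual order is 3.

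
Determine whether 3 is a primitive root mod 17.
ord_17(3) divides 16. For each prime q|16: 3^{8}≡16, none ≡ 1. So 3 has order 16 and is a primitive root mod 17.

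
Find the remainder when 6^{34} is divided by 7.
By Fermat: 6^{6} ≡ 1 mod 7. 34 = 5×6 + 4. So 6^{34} ≡ 6^{4} ≡ 1 mod 7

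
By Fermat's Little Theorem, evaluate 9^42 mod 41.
By Fermat: 9^{40} ≡ 1 mod 41. So 9^{42} = 9^{40} · 9^{2} ≡ 9^{2} ≡ 40 mod 41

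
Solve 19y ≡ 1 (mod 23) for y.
Since 23 is prime, by Fermat 19^(-1) ≡ 19^{21} ≡ 17 (mod 23). Verify: 19 × 17 = 323 ≡ 1 (mod 23)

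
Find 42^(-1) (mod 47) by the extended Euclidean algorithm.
Extended GCD: 42(-19) + 47(17) = 1. So 42^(-1) ≡ -19 ≡ 28 (mod 47). Verify: 42 × 28 = 1176 ≡ 1 (mod 47)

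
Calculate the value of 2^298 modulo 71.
Using Fermat: 2^{70} ≡ 1 mod 71. 298 ≡ 18 mod 70. So 2^{298} ≡ 2^{18} ≡ 12 mod 71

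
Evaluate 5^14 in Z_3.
Using Fermat: 5^{2} ≡ 1 mod 3. 14 ≡ 0 mod 2. So 5^{14} ≡ 5^{0} ≡ 1 mod 3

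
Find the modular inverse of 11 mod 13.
Since 13 is prime, by Fermat 11^(-1) ≡ 11^{11} ≡ 6 mod 13. Verify: 11 × 6 = 66 ≡ 1 mod 13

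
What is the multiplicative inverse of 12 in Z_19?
Since 19 is prime, by Fermat 12^(-1) ≡ 12^{17} ≡ 8 (mod 19). Verify: 12 × 8 = 96 ≡ 1 (mod 19)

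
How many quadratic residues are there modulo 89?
Exactly half the non-zero residues mod a prime are QRs: (89-1)/2 = 44.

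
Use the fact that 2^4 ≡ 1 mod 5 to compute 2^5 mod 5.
By Fermat: 2^{4} ≡ 1 mod 5. So 2^{5} = 2^{4} · 2^{1} ≡ 2^{1} ≡ 2 mod 5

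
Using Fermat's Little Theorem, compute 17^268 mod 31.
By Fermat: 17^{30} ≡ 1 (mod 31). 268 ≡ 28 (mod 30). So 17^{268} ≡ 17^{28} ≡ 28 (mod 31)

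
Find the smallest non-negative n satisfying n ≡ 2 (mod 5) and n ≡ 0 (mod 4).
M = 5 × 4 = 20. M₁ = 4, y₁ ≡ 4 (mod 5). M₂ = 5, y₂ ≡ 1 (mod 4). n = 2×4×4 + 0×5×1 ≡ 12 (mod 20)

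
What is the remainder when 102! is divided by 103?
By Wilson's theorem, (102)! ≡ -1 ≡ 102 (mod 103)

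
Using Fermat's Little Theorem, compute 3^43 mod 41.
By Fermat: 3^{40} ≡ 1 (mod 41). So 3^{43} = 3^{40} · 3^{3} ≡ 3^{3} ≡ 27 (mod 41)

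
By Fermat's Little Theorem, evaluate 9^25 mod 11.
By Fermat: 9^{10} ≡ 1 (mod 11). 25 = 2×10 + 5. So 9^{25} ≡ 9^{5} ≡ 1 (mod 11)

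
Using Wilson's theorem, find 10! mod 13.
(12)! = (10)! × (11) × (12) ≡ -1 (mod 13). So (10)! ≡ -1 × [(12)(11)]^(-1) ≡ 6 (mod 13)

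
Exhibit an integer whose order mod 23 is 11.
2 has order 11 mod 23 since 2^{11} ≡ 1 (mod 23) and no smaller power works.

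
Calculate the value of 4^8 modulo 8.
By repeated squaring mod 8: 4^{1}≡4, 4^{2}≡0, 4^{4}≡0, 4^{8}≡0. So 4^{8} ≡ 0 mod 8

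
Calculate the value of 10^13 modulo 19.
By repeated squaring mod 19: 10^{1}≡10, 10^{2}≡5, 10^{4}≡6, 10^{8}≡17. Then 10^{13} = 10^{8+4+1} ≡ 17 × 6 × 10 ≡ 13 mod 19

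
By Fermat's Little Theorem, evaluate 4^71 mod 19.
By Fermat: 4^{18} ≡ 1 mod 19. 71 = 3×18 + 17. So 4^{71} ≡ 4^{17} ≡ 5 mod 19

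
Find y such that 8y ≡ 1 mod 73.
Since 73 is prime, by Fermat 8^(-1) ≡ 8^{71} ≡ 64 mod 73. Verify: 8 × 64 = 512 ≡ 1 mod 73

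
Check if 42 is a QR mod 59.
By Euler's criterion: 42^{29} ≡ 58 (mod 59). Since this equals -1 (≡ 58), 42 is not a QR.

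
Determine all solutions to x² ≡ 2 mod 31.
The square roots of 2 mod 31 are 8 and 23. Verify: 8² = 64 ≡ 2 mod 31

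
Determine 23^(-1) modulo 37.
Since 37 is prime, by Fermat 23^(-1) ≡ 23^{35} ≡ 29 mod 37. Verify: 23 × 29 = 667 ≡ 1 mod 37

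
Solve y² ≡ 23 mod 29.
The square roots of 23 mod 29 are 20 and 9. Verify: 20² = 400 ≡ 23 mod 29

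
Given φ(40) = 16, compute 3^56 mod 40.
By Euler: 3^{16} ≡ 1 mod 40 since gcd(3, 40) = 1. 56 = 3×16 + 8. So 3^{56} ≡ 3^{8} ≡ 1 mod 40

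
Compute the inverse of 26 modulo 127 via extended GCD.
Extended GCD: 26(44) + 127(-9) = 1. So 26^(-1) ≡ 44 (mod 127). Verify: 26 × 44 = 1144 ≡ 1 (mod 127)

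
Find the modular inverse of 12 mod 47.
Since 47 is prime, by Fermat 12^(-1) ≡ 12^{45} ≡ 4 (mod 47). Verify: 12 × 4 = 48 ≡ 1 (mod 47)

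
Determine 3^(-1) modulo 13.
Since 13 is prime, by Fermat 3^(-1) ≡ 3^{11} ≡ 9 (mod 13). Verify: 3 × 9 = 27 ≡ 1 (mod 13)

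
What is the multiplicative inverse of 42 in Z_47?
Since 47 is prime, by Fermat 42^(-1) ≡ 42^{45} ≡ 28 mod 47. Verify: 42 × 28 = 1176 ≡ 1 mod 47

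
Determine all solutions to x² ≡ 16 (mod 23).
The square roots of 16 mod 23 are 4 and 19. Verify: 4² = 16 ≡ 16 (mod 23)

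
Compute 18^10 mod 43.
By repeated squaring (mod 43): 18^{1}≡18, 18^{2}≡23, 18^{4}≡13, 18^{8}≡40. Then 18^{10} = 18^{8+2} ≡ 40 × 23 ≡ 17 (mod 43)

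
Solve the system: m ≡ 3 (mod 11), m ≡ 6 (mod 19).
M = 11 × 19 = 209. M₁ = 19, y₁ ≡ 7 (mod 11). M₂ = 11, y₂ ≡ 7 (mod 19). m = 3×19×7 + 6×11×7 ≡ 25 (mod 209)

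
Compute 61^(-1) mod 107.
Since 107 is prime, by Fermat 61^(-1) ≡ 61^{105} ≡ 100 mod 107. Verify: 61 × 100 = 6100 ≡ 1 mod 107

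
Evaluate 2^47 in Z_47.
Using Fermat: 2^{46} ≡ 1 mod 47. 47 ≡ 1 mod 46. So 2^{47} ≡ 2^{1} ≡ 2 mod 47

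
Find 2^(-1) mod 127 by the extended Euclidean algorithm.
Extended GCD: 2(-63) + 127(1) = 1. So 2^(-1) ≡ -63 ≡ 64 mod 127. Verify: 2 × 64 = 128 ≡ 1 mod 127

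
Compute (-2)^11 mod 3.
Using Fermat: (-2)^{2} ≡ 1 mod 3. 11 ≡ 1 mod 2. So (-2)^{11} ≡ (-2)^{1} ≡ 1 mod 3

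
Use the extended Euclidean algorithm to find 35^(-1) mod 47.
Extended GCD: 35(-4) + 47(3) = 1. So 35^(-1) ≡ -4 ≡ 43 (mod 47). Verify: 35 × 43 = 1505 ≡ 1 (mod 47)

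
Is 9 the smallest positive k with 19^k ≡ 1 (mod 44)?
Powers of 19 mod 44: 19^1≡19, 19^2≡9, 19^3≡39, 19^4≡37, 19^5≡43, 19^6≡25, 19^7≡35, 19^8≡5, 19^9≡7, 19^10≡1. 19^9≡7≢1, so ord ≠ 9. No, the actual order is 10.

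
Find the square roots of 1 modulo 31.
The square roots of 1 mod 31 are 1 and 30. Verify: 1² = 1 ≡ 1 (mod 31)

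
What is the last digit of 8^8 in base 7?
Using Fermat: 8^{6} ≡ 1 (mod 7). 8 ≡ 2 (mod 6). So 8^{8} ≡ 8^{2} ≡ 1 (mod 7)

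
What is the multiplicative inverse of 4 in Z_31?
Since 31 is prime, by Fermat 4^(-1) ≡ 4^{29} ≡ 8 (mod 31). Verify: 4 × 8 = 32 ≡ 1 (mod 31)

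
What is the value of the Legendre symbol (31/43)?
(31/43) = 31^{21} mod 43 = 1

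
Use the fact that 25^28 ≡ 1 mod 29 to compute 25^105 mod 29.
By Fermat: 25^{28} ≡ 1 mod 29. 105 = 3×28 + 21. So 25^{105} ≡ 25^{21} ≡ 1 mod 29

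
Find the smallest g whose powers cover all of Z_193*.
g = 5. Powers: [5, 25, 125, 46, 37, 185, 153, 186, ...] generates all 192 non-zero residues.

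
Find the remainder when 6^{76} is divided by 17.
By Fermat: 6^{16} ≡ 1 mod 17. 76 = 4×16 + 12. So 6^{76} ≡ 6^{12} ≡ 13 mod 17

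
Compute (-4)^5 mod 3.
Using Fermat: (-4)^{2} ≡ 1 (mod 3). 5 ≡ 1 (mod 2). So (-4)^{5} ≡ (-4)^{1} ≡ 2 (mod 3)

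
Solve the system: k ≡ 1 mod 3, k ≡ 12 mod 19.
M = 3 × 19 = 57. M₁ = 19, y₁ ≡ 1 mod 3. M₂ = 3, y₂ ≡ 13 mod 19. k = 1×19×1 + 12×3×13 ≡ 31 mod 57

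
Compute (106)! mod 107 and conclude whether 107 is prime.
(106)! mod 107 = 106. Since 106 ≡ -1 (mod 107), 107 is prime.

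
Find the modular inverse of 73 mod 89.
Since 89 is prime, by Fermat 73^(-1) ≡ 73^{87} ≡ 50 (mod 89). Verify: 73 × 50 = 3650 ≡ 1 (mod 89)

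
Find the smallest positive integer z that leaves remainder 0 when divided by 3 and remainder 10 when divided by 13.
M = 3 × 13 = 39. M₁ = 13, y₁ ≡ 1 mod 3. M₂ = 3, y₂ ≡ 9 mod 13. z = 0×13×1 + 10×3×9 ≡ 36 mod 39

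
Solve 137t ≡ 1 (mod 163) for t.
Since 163 is prime, by Fermat 137^(-1) ≡ 137^{161} ≡ 94 (mod 163). Verify: 137 × 94 = 12878 ≡ 1 (mod 163)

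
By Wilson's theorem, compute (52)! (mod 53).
By Wilson's theorem, (52)! ≡ -1 ≡ 52 (mod 53)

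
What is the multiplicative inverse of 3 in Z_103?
Since 103 is prime, by Fermat 3^(-1) ≡ 3^{101} ≡ 69 mod 103. Verify: 3 × 69 = 207 ≡ 1 mod 103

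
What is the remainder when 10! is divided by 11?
By Wilson's theorem, (10)! ≡ -1 ≡ 10 mod 11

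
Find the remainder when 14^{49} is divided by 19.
By Fermat: 14^{18} ≡ 1 mod 19. 49 = 2×18 + 13. So 14^{49} ≡ 14^{13} ≡ 2 mod 19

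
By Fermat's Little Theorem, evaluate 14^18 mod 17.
By Fermat: 14^{16} ≡ 1 (mod 17). So 14^{18} = 14^{16} · 14^{2} ≡ 14^{2} ≡ 9 (mod 17)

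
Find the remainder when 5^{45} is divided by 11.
By Fermat: 5^{10} ≡ 1 (mod 11). 45 = 4×10 + 5. So 5^{45} ≡ 5^{5} ≡ 1 (mod 11)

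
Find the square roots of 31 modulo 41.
The square roots of 31 mod 41 are 20 and 21. Verify: 20² = 400 ≡ 31 mod 41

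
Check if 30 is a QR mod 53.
By Euler's criterion: 30^{26} ≡ 52 (mod 53). Since this equals -1 (≡ 52), 30 is not a QR.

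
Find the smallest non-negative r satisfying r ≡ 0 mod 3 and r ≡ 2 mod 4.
M = 3 × 4 = 12. M₁ = 4, y₁ ≡ 1 mod 3. M₂ = 3, y₂ ≡ 3 mod 4. r = 0×4×1 + 2×3×3 ≡ 6 mod 12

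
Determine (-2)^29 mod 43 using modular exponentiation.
By repeated squaring (mod 43): (-2)^{1}≡41, (-2)^{2}≡4, (-2)^{4}≡16, (-2)^{8}≡41, (-2)^{16}≡4. Then (-2)^{29} = (-2)^{16+8+4+1} ≡ 4 × 41 × 16 × 41 ≡ 41 (mod 43)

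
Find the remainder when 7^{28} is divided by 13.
By Fermat: 7^{12} ≡ 1 mod 13. 28 = 2×12 + 4. So 7^{28} ≡ 7^{4} ≡ 9 mod 13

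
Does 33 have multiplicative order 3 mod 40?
Powers of 33 mod 40: 33^1≡33, 33^2≡9, 33^3≡17, 33^4≡1. 33^3≡17≢1, so ord ≠ 3. No, the actual order is 4.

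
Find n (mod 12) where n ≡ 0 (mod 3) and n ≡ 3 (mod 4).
M = 3 × 4 = 12. M₁ = 4, y₁ ≡ 1 (mod 3). M₂ = 3, y₂ ≡ 3 (mod 4). n = 0×4×1 + 3×3×3 ≡ 3 (mod 12)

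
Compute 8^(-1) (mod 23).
Since 23 is prime, by Fermat 8^(-1) ≡ 8^{21} ≡ 3 (mod 23). Verify: 8 × 3 = 24 ≡ 1 (mod 23)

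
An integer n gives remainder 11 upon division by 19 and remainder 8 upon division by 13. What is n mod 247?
M = 19 × 13 = 247. M₁ = 13, y₁ ≡ 3 mod 19. M₂ = 19, y₂ ≡ 11 mod 13. n = 11×13×3 + 8×19×11 ≡ 125 mod 247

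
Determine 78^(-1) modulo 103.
Since 103 is prime, by Fermat 78^(-1) ≡ 78^{101} ≡ 70 mod 103. Verify: 78 × 70 = 5460 ≡ 1 mod 103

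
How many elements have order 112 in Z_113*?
A prime p has φ(p-1) primitive roots; here φ(112) = 48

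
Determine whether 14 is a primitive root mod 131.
ord_131(14) divides 130. For each prime q|130: 14^{65}≡130, 14^{26}≡58, 14^{10}≡45, none ≡ 1. So 14 has order 130 and is a primitive root mod 131.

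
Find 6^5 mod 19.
By repeated squaring mod 19: 6^{1}≡6, 6^{2}≡17, 6^{4}≡4. Then 6^{5} = 6^{4+1} ≡ 4 × 6 ≡ 5 mod 19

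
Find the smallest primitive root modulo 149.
g = 2. For each prime q|148: 2^{74}≡148, 2^{4}≡16, none ≡ 1, so ord_149(2) = 148 and 2 is a primitive root.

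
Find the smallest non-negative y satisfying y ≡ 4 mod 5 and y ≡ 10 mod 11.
M = 5 × 11 = 55. M₁ = 11, y₁ ≡ 1 mod 5. M₂ = 5, y₂ ≡ 9 mod 11. y = 4×11×1 + 10×5×9 ≡ 54 mod 55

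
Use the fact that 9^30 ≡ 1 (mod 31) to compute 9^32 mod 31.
By Fermat: 9^{30} ≡ 1 (mod 31). So 9^{32} = 9^{30} · 9^{2} ≡ 9^{2} ≡ 19 (mod 31)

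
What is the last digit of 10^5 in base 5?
By repeated squaring (mod 5): 10^{1}≡0, 10^{2}≡0, 10^{4}≡0. Then 10^{5} = 10^{4+1} ≡ 0 × 0 ≡ 0 (mod 5)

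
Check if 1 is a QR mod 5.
By Euler's criterion: 1^{2} ≡ 1 (mod 5). Since this equals 1, 1 is a QR.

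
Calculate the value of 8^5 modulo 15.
By repeated squaring mod 15: 8^{1}≡8, 8^{2}≡4, 8^{4}≡1. Then 8^{5} = 8^{4+1} ≡ 1 × 8 ≡ 8 mod 15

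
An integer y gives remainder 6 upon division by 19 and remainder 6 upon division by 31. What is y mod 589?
M = 19 × 31 = 589. M₁ = 31, y₁ ≡ 8 mod 19. M₂ = 19, y₂ ≡ 18 mod 31. y = 6×31×8 + 6×19×18 ≡ 6 mod 589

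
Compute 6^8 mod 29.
By repeated squaring (mod 29): 6^{1}≡6, 6^{2}≡7, 6^{4}≡20, 6^{8}≡23. So 6^{8} ≡ 23 (mod 29)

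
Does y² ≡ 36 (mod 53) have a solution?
By Euler's criterion: 36^{26} ≡ 1 (mod 53). Since this equals 1, 36 is a QR.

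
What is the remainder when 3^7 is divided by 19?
By repeated squaring (mod 19): 3^{1}≡3, 3^{2}≡9, 3^{4}≡5. Then 3^{7} = 3^{4+2+1} ≡ 5 × 9 × 3 ≡ 2 (mod 19)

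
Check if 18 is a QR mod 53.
By Euler's criterion: 18^{26} ≡ 52 (mod 53). Since this equals -1 (≡ 52), 18 is not a QR.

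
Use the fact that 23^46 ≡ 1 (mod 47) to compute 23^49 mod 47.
By Fermat: 23^{46} ≡ 1 (mod 47). So 23^{49} = 23^{46} · 23^{3} ≡ 23^{3} ≡ 41 (mod 47)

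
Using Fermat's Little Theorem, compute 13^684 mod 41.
By Fermat: 13^{40} ≡ 1 (mod 41). 684 ≡ 4 (mod 40). So 13^{684} ≡ 13^{4} ≡ 25 (mod 41)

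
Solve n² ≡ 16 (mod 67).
The square roots of 16 mod 67 are 4 and 63. Verify: 4² = 16 ≡ 16 (mod 67)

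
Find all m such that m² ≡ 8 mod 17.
The square roots of 8 mod 17 are 12 and 5. Verify: 12² = 144 ≡ 8 mod 17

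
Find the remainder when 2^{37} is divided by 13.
By Fermat: 2^{12} ≡ 1 (mod 13). 37 = 3×12 + 1. So 2^{37} ≡ 2^{1} ≡ 2 (mod 13)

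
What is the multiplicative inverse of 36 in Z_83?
Since 83 is prime, by Fermat 36^(-1) ≡ 36^{81} ≡ 30 (mod 83). Verify: 36 × 30 = 1080 ≡ 1 (mod 83)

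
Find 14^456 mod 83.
Using Fermat: 14^{82} ≡ 1 mod 83. 456 ≡ 46 mod 82. So 14^{456} ≡ 14^{46} ≡ 16 mod 83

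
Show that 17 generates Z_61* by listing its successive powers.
17^1, 17^2, ..., 17^{60} mod 61: [17, 45, 33, 12, 21, 52, 30, 22, 8, 14, 55, 20, 35, 46, 50, 57, 54, 3, 51, 13, 38, 36, 2, 34, 29, 5, 24, 42, 43, 60, 44, 16, 28, 49, 40, 9, 31, 39, 53, 47, 6, 41, 26, 15, 11, 4, 7, 58, 10, 48, 23, 25, 59, 27, 32, 56, 37, 19, 18, 1]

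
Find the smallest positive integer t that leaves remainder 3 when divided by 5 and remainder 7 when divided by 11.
M = 5 × 11 = 55. M₁ = 11, y₁ ≡ 1 mod 5. M₂ = 5, y₂ ≡ 9 mod 11. t = 3×11×1 + 7×5×9 ≡ 18 mod 55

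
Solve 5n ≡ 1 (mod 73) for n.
Since 73 is prime, by Fermat 5^(-1) ≡ 5^{71} ≡ 44 (mod 73). Verify: 5 × 44 = 220 ≡ 1 (mod 73)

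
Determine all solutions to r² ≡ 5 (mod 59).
The square roots of 5 mod 59 are 51 and 8. Verify: 51² = 2601 ≡ 5 (mod 59)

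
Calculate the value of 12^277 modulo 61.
Using Fermat: 12^{60} ≡ 1 (mod 61). 277 ≡ 37 (mod 60). So 12^{277} ≡ 12^{37} ≡ 42 (mod 61)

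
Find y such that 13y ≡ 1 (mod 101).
Since 101 is prime, by Fermat 13^(-1) ≡ 13^{99} ≡ 70 (mod 101). Verify: 13 × 70 = 910 ≡ 1 (mod 101)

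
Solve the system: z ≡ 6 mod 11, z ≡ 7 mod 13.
M = 11 × 13 = 143. M₁ = 13, y₁ ≡ 6 mod 11. M₂ = 11, y₂ ≡ 6 mod 13. z = 6×13×6 + 7×11×6 ≡ 72 mod 143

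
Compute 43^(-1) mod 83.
Since 83 is prime, by Fermat 43^(-1) ≡ 43^{81} ≡ 56 mod 83. Verify: 43 × 56 = 2408 ≡ 1 mod 83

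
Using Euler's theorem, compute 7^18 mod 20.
By Euler: 7^{8} ≡ 1 (mod 20) since gcd(7, 20) = 1. 18 = 2×8 + 2. So 7^{18} ≡ 7^{2} ≡ 9 (mod 20)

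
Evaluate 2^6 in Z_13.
By repeated squaring mod 13: 2^{1}≡2, 2^{2}≡4, 2^{4}≡3. Then 2^{6} = 2^{4+2} ≡ 3 × 4 ≡ 12 mod 13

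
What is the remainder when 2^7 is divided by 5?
Using Fermat: 2^{4} ≡ 1 mod 5. 7 ≡ 3 mod 4. So 2^{7} ≡ 2^{3} ≡ 3 mod 5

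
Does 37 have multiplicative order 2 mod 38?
Powers of 37 mod 38: 37^1≡37, 37^2≡1. First k with 37^k≡1 is k=2. Yes, ord_38(37) = 2.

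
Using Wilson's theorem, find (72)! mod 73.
By Wilson's theorem, (72)! ≡ -1 ≡ 72 (mod 73)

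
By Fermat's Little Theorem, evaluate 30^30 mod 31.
By Fermat's Little Theorem, 30^{30} ≡ 1 (mod 31) since 31 is prime and gcd(30, 31) = 1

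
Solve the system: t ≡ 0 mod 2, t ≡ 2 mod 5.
M = 2 × 5 = 10. M₁ = 5, y₁ ≡ 1 mod 2. M₂ = 2, y₂ ≡ 3 mod 5. t = 0×5×1 + 2×2×3 ≡ 2 mod 10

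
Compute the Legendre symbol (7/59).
(7/59) = 7^{29} mod 59 = 1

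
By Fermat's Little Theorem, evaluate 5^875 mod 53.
By Fermat: 5^{52} ≡ 1 (mod 53). 875 ≡ 43 (mod 52). So 5^{875} ≡ 5^{43} ≡ 41 (mod 53)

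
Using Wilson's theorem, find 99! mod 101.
(100)! = (99)! × (100) ≡ -1 (mod 101). So (99)! ≡ -1 × (100)^(-1) ≡ (-1)×(-1) = 1 (mod 101)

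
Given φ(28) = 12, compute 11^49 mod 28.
By Euler: 11^{12} ≡ 1 (mod 28) since gcd(11, 28) = 1. 49 = 4×12 + 1. So 11^{49} ≡ 11^{1} ≡ 11 (mod 28)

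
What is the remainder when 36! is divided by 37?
By Wilson's theorem, (36)! ≡ -1 ≡ 36 mod 37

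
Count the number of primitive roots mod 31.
Number of primitive roots mod 31 = φ(p-1) = φ(30) = 8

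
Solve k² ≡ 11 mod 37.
The square roots of 11 mod 37 are 23 and 14. Verify: 23² = 529 ≡ 11 mod 37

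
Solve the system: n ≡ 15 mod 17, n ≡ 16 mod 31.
M = 17 × 31 = 527. M₁ = 31, y₁ ≡ 11 mod 17. M₂ = 17, y₂ ≡ 11 mod 31. n = 15×31×11 + 16×17×11 ≡ 202 mod 527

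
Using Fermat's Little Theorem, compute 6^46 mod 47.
By Fermat's Little Theorem, 6^{46} ≡ 1 mod 47 since 47 is prime and gcd(6, 47) = 1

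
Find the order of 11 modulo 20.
Powers of 11 mod 20: 11^1≡11, 11^2≡1. Order = 2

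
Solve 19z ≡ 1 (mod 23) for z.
Since 23 is prime, by Fermat 19^(-1) ≡ 19^{21} ≡ 17 (mod 23). Verify: 19 × 17 = 323 ≡ 1 (mod 23)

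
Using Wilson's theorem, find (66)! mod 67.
By Wilson's theorem, (66)! ≡ -1 ≡ 66 (mod 67)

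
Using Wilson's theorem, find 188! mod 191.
(190)! = (188)! × (189) × (190) ≡ -1 mod 191. So (188)! ≡ -1 × [(190)(189)]^(-1) ≡ 95 mod 191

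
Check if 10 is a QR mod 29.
By Euler's criterion: 10^{14} ≡ 28 (mod 29). Since this equals -1 (≡ 28), 10 is not a QR.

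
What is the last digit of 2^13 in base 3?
Using Fermat: 2^{2} ≡ 1 (mod 3). 13 ≡ 1 (mod 2). So 2^{13} ≡ 2^{1} ≡ 2 (mod 3)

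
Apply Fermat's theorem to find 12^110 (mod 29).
By Fermat: 12^{28} ≡ 1 (mod 29). 110 = 3×28 + 26. So 12^{110} ≡ 12^{26} ≡ 28 (mod 29)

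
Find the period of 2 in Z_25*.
Powers of 2 mod 25: 2^1≡2, 2^2≡4, 2^3≡8, 2^4≡16, 2^5≡7, 2^6≡14, 2^7≡3, 2^8≡6, 2^9≡12, 2^10≡24, 2^11≡23, 2^12≡21, 2^13≡17, 2^14≡9, 2^15≡18, 2^16≡11, 2^17≡22, 2^18≡19, 2^19≡13, 2^20≡1. So the order of 2 is 20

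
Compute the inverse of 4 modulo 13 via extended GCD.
Extended GCD: 4(-3) + 13(1) = 1. So 4^(-1) ≡ -3 ≡ 10 mod 13. Verify: 4 × 10 = 40 ≡ 1 mod 13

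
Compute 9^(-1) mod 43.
Since 43 is prime, by Fermat 9^(-1) ≡ 9^{41} ≡ 24 mod 43. Verify: 9 × 24 = 216 ≡ 1 mod 43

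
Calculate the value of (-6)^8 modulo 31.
By repeated squaring mod 31: (-6)^{1}≡25, (-6)^{2}≡5, (-6)^{4}≡25, (-6)^{8}≡5. So (-6)^{8} ≡ 5 mod 31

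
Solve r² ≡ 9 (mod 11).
The square roots of 9 mod 11 are 3 and 8. Verify: 3² = 9 ≡ 9 (mod 11)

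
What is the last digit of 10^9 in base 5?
By repeated squaring mod 5: 10^{1}≡0, 10^{2}≡0, 10^{4}≡0, 10^{8}≡0. Then 10^{9} = 10^{8+1} ≡ 0 × 0 ≡ 0 mod 5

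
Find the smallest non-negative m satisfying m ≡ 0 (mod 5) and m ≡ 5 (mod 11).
M = 5 × 11 = 55. M₁ = 11, y₁ ≡ 1 (mod 5). M₂ = 5, y₂ ≡ 9 (mod 11). m = 0×11×1 + 5×5×9 ≡ 5 (mod 55)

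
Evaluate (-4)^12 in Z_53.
By repeated squaring mod 53: (-4)^{1}≡49, (-4)^{2}≡16, (-4)^{4}≡44, (-4)^{8}≡28. Then (-4)^{12} = (-4)^{8+4} ≡ 28 × 44 ≡ 13 mod 53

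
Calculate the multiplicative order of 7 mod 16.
Powers of 7 mod 16: 7^1≡7, 7^2≡1. So the order of 7 is 2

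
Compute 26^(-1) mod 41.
Since 41 is prime, by Fermat 26^(-1) ≡ 26^{39} ≡ 30 mod 41. Verify: 26 × 30 = 780 ≡ 1 mod 41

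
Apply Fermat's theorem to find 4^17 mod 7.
By Fermat: 4^{6} ≡ 1 mod 7. 17 = 2×6 + 5. So 4^{17} ≡ 4^{5} ≡ 2 mod 7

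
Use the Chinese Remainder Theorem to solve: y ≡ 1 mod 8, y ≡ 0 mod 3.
M = 8 × 3 = 24. M₁ = 3, y₁ ≡ 3 mod 8. M₂ = 8, y₂ ≡ 2 mod 3. y = 1×3×3 + 0×8×2 ≡ 9 mod 24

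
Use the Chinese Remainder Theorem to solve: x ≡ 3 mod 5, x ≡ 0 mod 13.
M = 5 × 13 = 65. M₁ = 13, y₁ ≡ 2 mod 5. M₂ = 5, y₂ ≡ 8 mod 13. x = 3×13×2 + 0×5×8 ≡ 13 mod 65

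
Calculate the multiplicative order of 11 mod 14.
Powers of 11 mod 14: 11^1≡11, 11^2≡9, 11^3≡1. Order = 3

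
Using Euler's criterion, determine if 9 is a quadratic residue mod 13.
By Euler's criterion: 9^{6} ≡ 1 mod 13. Since this equals 1, 9 is a QR.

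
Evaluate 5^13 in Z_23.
By repeated squaring (mod 23): 5^{1}≡5, 5^{2}≡2, 5^{4}≡4, 5^{8}≡16. Then 5^{13} = 5^{8+4+1} ≡ 16 × 4 × 5 ≡ 21 (mod 23)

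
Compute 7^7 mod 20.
By repeated squaring mod 20: 7^{1}≡7, 7^{2}≡9, 7^{4}≡1. Then 7^{7} = 7^{4+2+1} ≡ 1 × 9 × 7 ≡ 3 mod 20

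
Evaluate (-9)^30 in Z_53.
By repeated squaring (mod 53): (-9)^{1}≡44, (-9)^{2}≡28, (-9)^{4}≡42, (-9)^{8}≡15, (-9)^{16}≡13. Then (-9)^{30} = (-9)^{16+8+4+2} ≡ 13 × 15 × 42 × 28 ≡ 42 (mod 53)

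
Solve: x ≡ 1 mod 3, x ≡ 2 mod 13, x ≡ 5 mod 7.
M = 3 × 13 × 7 = 273. M₁ = 91, y₁ ≡ 1 mod 3. M₂ = 21, y₂ ≡ 5 mod 13. M₃ = 39, y₃ ≡ 2 mod 7. x = 1×91×1 + 2×21×5 + 5×39×2 ≡ 145 mod 273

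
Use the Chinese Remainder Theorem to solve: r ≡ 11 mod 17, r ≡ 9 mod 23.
M = 17 × 23 = 391. M₁ = 23, y₁ ≡ 3 mod 17. M₂ = 17, y₂ ≡ 19 mod 23. r = 11×23×3 + 9×17×19 ≡ 147 mod 391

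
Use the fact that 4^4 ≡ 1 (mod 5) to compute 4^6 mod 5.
By Fermat: 4^{4} ≡ 1 (mod 5). So 4^{6} = 4^{4} · 4^{2} ≡ 4^{2} ≡ 1 (mod 5)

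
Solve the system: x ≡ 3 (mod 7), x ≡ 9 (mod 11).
M = 7 × 11 = 77. M₁ = 11, y₁ ≡ 2 (mod 7). M₂ = 7, y₂ ≡ 8 (mod 11). x = 3×11×2 + 9×7×8 ≡ 31 (mod 77)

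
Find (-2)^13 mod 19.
By repeated squaring mod 19: (-2)^{1}≡17, (-2)^{2}≡4, (-2)^{4}≡16, (-2)^{8}≡9. Then (-2)^{13} = (-2)^{8+4+1} ≡ 9 × 16 × 17 ≡ 16 mod 19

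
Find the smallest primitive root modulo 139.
g = 2. Powers: [2, 4, 8, 16, 32, 64, 128, ...] generates all 138 non-zero residues.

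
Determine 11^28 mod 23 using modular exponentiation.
Using Fermat: 11^{22} ≡ 1 mod 23. 28 ≡ 6 mod 22. So 11^{28} ≡ 11^{6} ≡ 9 mod 23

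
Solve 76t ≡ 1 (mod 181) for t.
Since 181 is prime, by Fermat 76^(-1) ≡ 76^{179} ≡ 131 (mod 181). Verify: 76 × 131 = 9956 ≡ 1 (mod 181)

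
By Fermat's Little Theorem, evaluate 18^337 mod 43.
By Fermat: 18^{42} ≡ 1 (mod 43). 337 ≡ 1 (mod 42). So 18^{337} ≡ 18^{1} ≡ 18 (mod 43)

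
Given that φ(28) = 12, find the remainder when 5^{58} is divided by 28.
By Euler: 5^{12} ≡ 1 mod 28 since gcd(5, 28) = 1. 58 = 4×12 + 10. So 5^{58} ≡ 5^{10} ≡ 9 mod 28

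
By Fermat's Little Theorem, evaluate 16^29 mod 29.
By Fermat: 16^{28} ≡ 1 (mod 29). So 16^{29} = 16^{28} · 16^{1} ≡ 16^{1} ≡ 16 (mod 29)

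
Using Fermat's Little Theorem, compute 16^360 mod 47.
By Fermat: 16^{46} ≡ 1 (mod 47). 360 ≡ 38 (mod 46). So 16^{360} ≡ 16^{38} ≡ 28 (mod 47)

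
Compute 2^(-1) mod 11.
Since 11 is prime, by Fermat 2^(-1) ≡ 2^{9} ≡ 6 mod 11. Verify: 2 × 6 = 12 ≡ 1 mod 11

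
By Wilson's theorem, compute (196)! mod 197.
By Wilson's theorem, (196)! ≡ -1 ≡ 196 mod 197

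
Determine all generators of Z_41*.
There are φ(40) = 16 primitive roots mod 41: {6, 7, 11, 12, 13, 15, 17, 19, 22, 24, 26, 28, 29, 30, 34, 35}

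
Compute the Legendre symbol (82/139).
(82/139) = 82^{69} mod 139 = -1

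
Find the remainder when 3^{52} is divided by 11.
By Fermat: 3^{10} ≡ 1 (mod 11). 52 = 5×10 + 2. So 3^{52} ≡ 3^{2} ≡ 9 (mod 11)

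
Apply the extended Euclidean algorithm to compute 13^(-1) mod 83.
Extended GCD: 13(32) + 83(-5) = 1. So 13^(-1) ≡ 32 (mod 83). Verify: 13 × 32 = 416 ≡ 1 (mod 83)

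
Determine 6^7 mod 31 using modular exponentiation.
By repeated squaring (mod 31): 6^{1}≡6, 6^{2}≡5, 6^{4}≡25. Then 6^{7} = 6^{4+2+1} ≡ 25 × 5 × 6 ≡ 6 (mod 31)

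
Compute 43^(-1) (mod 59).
Since 59 is prime, by Fermat 43^(-1) ≡ 43^{57} ≡ 11 (mod 59). Verify: 43 × 11 = 473 ≡ 1 (mod 59)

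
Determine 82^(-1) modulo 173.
Since 173 is prime, by Fermat 82^(-1) ≡ 82^{171} ≡ 19 (mod 173). Verify: 82 × 19 = 1558 ≡ 1 (mod 173)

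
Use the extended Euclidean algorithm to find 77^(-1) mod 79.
Extended GCD: 77(39) + 79(-38) = 1. So 77^(-1) ≡ 39 (mod 79). Verify: 77 × 39 = 3003 ≡ 1 (mod 79)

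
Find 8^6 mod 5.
Using Fermat: 8^{4} ≡ 1 mod 5. 6 ≡ 2 mod 4. So 8^{6} ≡ 8^{2} ≡ 4 mod 5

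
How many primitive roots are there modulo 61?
Number of primitive roots mod 61 = φ(p-1) = φ(60) = 16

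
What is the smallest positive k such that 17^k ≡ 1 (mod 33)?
Powers of 17 mod 33: 17^1≡17, 17^2≡25, 17^3≡29, 17^4≡31, 17^5≡32, 17^6≡16, 17^7≡8, 17^8≡4, 17^9≡2, 17^10≡1. ord_33(17) = 10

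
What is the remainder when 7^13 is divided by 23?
By repeated squaring (mod 23): 7^{1}≡7, 7^{2}≡3, 7^{4}≡9, 7^{8}≡12. Then 7^{13} = 7^{8+4+1} ≡ 12 × 9 × 7 ≡ 20 (mod 23)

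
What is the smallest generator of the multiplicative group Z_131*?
g = 2. Powers: [2, 4, 8, 16, 32, 64, 128, 125, 119, 107, ...] generates all 130 non-zero residues.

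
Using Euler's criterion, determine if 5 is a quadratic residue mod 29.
By Euler's criterion: 5^{14} ≡ 1 (mod 29). Since this equals 1, 5 is a QR.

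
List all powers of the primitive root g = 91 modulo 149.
91^1, 91^2, ..., 91^{148} mod 149: [91, 86, 78, 95, 3, 124, 109, 85, 136, 9, 74, 29, 106, 110, 27, 73, 87, 20, 32, 81, 70, 112, 60, 96, 94, 61, 38, 31, 139, 133, 34, 114, 93, 119, 101, 102, 44, 130, 59, 5, 8, 132, 92, 28, 15, 24, 98, 127, 84, 45, 72, 145, 83, 103, 135, 67, 137, 100, 11, 107, 52, 113, 2, 33, 23, 7, 41, 6, 99, 69, 21, 123, 18, 148, 58, 63, 71, 54, 146, 25, 40, 64, 13, 140, 75, 120, 43, 39, 122, 76, 62, 129, 117, 68, 79, 37, 89, 53, 55, 88, 111, 118, 10, 16, 115, 35, 56, 30, 48, 47, 105, 19, 90, 144, 141, 17, 57, 121, 134, 125, 51, 22, 65, 104, 77, 4, 66, 46, 14, 82, 12, 49, 138, 42, 97, 36, 147, 116, 126, 142, 108, 143, 50, 80, 128, 26, 131, 1]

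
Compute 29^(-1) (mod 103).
Since 103 is prime, by Fermat 29^(-1) ≡ 29^{101} ≡ 32 (mod 103). Verify: 29 × 32 = 928 ≡ 1 (mod 103)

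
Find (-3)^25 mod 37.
By repeated squaring mod 37: (-3)^{1}≡34, (-3)^{2}≡9, (-3)^{4}≡7, (-3)^{8}≡12, (-3)^{16}≡33. Then (-3)^{25} = (-3)^{16+8+1} ≡ 33 × 12 × 34 ≡ 33 mod 37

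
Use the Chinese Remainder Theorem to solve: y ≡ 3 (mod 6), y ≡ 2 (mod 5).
M = 6 × 5 = 30. M₁ = 5, y₁ ≡ 5 (mod 6). M₂ = 6, y₂ ≡ 1 (mod 5). y = 3×5×5 + 2×6×1 ≡ 27 (mod 30)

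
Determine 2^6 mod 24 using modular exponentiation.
By repeated squaring mod 24: 2^{1}≡2, 2^{2}≡4, 2^{4}≡16. Then 2^{6} = 2^{4+2} ≡ 16 × 4 ≡ 16 mod 24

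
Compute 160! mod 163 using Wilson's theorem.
(162)! = (160)! × (161) × (162) ≡ -1 mod 163. So (160)! ≡ -1 × [(162)(161)]^(-1) ≡ 81 mod 163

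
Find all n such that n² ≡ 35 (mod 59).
The square roots of 35 mod 59 are 25 and 34. Verify: 25² = 625 ≡ 35 (mod 59)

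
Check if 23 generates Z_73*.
23^{36} ≡ 1 mod 73 and 36 < 72, so ord_73(23) = 36 ≠ 72 and 23 is not a primitive root.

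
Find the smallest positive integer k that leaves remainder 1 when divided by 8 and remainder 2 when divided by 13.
M = 8 × 13 = 104. M₁ = 13, y₁ ≡ 5 mod 8. M₂ = 8, y₂ ≡ 5 mod 13. k = 1×13×5 + 2×8×5 ≡ 41 mod 104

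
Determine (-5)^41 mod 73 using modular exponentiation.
By repeated squaring mod 73: (-5)^{1}≡68, (-5)^{2}≡25, (-5)^{4}≡41, (-5)^{8}≡2, (-5)^{16}≡4, (-5)^{32}≡16. Then (-5)^{41} = (-5)^{32+8+1} ≡ 16 × 2 × 68 ≡ 59 mod 73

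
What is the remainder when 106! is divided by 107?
By Wilson's theorem, (106)! ≡ -1 ≡ 106 mod 107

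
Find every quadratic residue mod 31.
QRs mod 31: {1, 2, 4, 5, 7, 8, 9, 10, 14, 16, 18, 19, 20, 25, 28}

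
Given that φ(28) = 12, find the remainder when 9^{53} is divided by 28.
By Euler: 9^{12} ≡ 1 mod 28 since gcd(9, 28) = 1. 53 = 4×12 + 5. So 9^{53} ≡ 9^{5} ≡ 25 mod 28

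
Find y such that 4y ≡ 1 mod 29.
Since 29 is prime, by Fermat 4^(-1) ≡ 4^{27} ≡ 22 mod 29. Verify: 4 × 22 = 88 ≡ 1 mod 29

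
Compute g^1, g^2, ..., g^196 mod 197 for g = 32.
32^1, 32^2, ..., 32^{196} mod 197: [32, 39, 66, 142, 13, 22, 113, 70, 73, 169, 89, 90, 122, 161, 30, 172, 185, 10, 123, 193, 69, 41, 130, 23, 145, 109, 139, 114, 102, 112, 38, 34, 103, 144, 77, 100, 48, 157, 99, 16, 118, 33, 71, 105, 11, 155, 35, 135, 183, 143, 45, 61, 179, 15, 86, 191, 5, 160, 195, 133, 119, 65, 110, 171, 153, 168, 57, 51, 56, 19, 17, 150, 72, 137, 50, 24, 177, 148, 8, 59, 115, 134, 151, 104, 176, 116, 166, 190, 170, 121, 129, 188, 106, 43, 194, 101, 80, 196, 165, 158, 131, 55, 184, 175, 84, 127, 124, 28, 108, 107, 75, 36, 167, 25, 12, 187, 74, 4, 128, 156, 67, 174, 52, 88, 58, 83, 95, 85, 159, 163, 94, 53, 120, 97, 149, 40, 98, 181, 79, 164, 126, 92, 186, 42, 162, 62, 14, 54, 152, 136, 18, 182, 111, 6, 192, 37, 2, 64, 78, 132, 87, 26, 44, 29, 140, 146, 141, 178, 180, 47, 125, 60, 147, 173, 20, 49, 189, 138, 82, 63, 46, 93, 21, 81, 31, 7, 27, 76, 68, 9, 91, 154, 3, 96, 117, 1]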